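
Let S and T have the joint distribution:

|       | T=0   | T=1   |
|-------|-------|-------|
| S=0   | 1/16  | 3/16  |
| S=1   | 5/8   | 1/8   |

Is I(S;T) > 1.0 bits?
Marginal P(S) (row sums):
  P(S=0) = 1/16 + 3/16 = 1/4
  P(S=1) = 5/8 + 1/8 = 3/4
Marginal P(T) (column sums):
  P(T=0) = 1/16 + 5/8 = 11/16
  P(T=1) = 3/16 + 1/8 = 5/16

H(S) = -[(1/4)·log₂(1/4) + (3/4)·log₂(3/4)]
  = 0.5000 + 0.3113
  = 0.8113 bits
H(T) = -[(11/16)·log₂(11/16) + (5/16)·log₂(5/16)]
  = 0.3716 + 0.5244
  = 0.8960 bits
H(S,T) = -[(1/16)·log₂(1/16) + (3/16)·log₂(3/16) + (5/8)·log₂(5/8) + (1/8)·log₂(1/8)]
  = 0.2500 + 0.4528 + 0.4238 + 0.3750
  = 1.5016 bits

I(S;T) = H(S) + H(T) - H(S,T)
  = 0.8113 + 0.8960 - 1.5016
  = 0.2057 bits

No. I(S;T) = 0.2057 bits, which is ≤ 1.0 bits.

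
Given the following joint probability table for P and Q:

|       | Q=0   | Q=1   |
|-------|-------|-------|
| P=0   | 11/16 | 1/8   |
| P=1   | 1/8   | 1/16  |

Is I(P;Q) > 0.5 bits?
Marginal P(P) (row sums):
  P(P=0) = 11/16 + 1/8 = 13/16
  P(P=1) = 1/8 + 1/16 = 3/16
Marginal P(Q) (column sums):
  P(Q=0) = 11/16 + 1/8 = 13/16
  P(Q=1) = 1/8 + 1/16 = 3/16

H(P) = -[(13/16)·log₂(13/16) + (3/16)·log₂(3/16)]
  = 0.2434 + 0.4528
  = 0.6962 bits
H(Q) = -[(13/16)·log₂(13/16) + (3/16)·log₂(3/16)]
  = 0.2434 + 0.4528
  = 0.6962 bits
H(P,Q) = -[(11/16)·log₂(11/16) + (1/8)·log₂(1/8) + (1/8)·log₂(1/8) + (1/16)·log₂(1/16)]
  = 0.3716 + 0.3750 + 0.3750 + 0.2500
  = 1.3716 bits

I(P;Q) = H(P) + H(Q) - H(P,Q)
  = 0.6962 + 0.6962 - 1.3716
  = 0.0208 bits

No. I(P;Q) = 0.0208 bits, which is ≤ 0.5 bits.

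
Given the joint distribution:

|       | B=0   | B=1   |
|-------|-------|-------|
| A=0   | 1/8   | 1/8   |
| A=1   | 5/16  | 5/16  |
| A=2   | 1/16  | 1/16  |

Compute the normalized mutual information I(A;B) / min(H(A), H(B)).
Marginal P(A) (row sums):
  P(A=0) = 1/8 + 1/8 = 1/4
  P(A=1) = 5/16 + 5/16 = 5/8
  P(A=2) = 1/16 + 1/16 = 1/8
Marginal P(B) (column sums):
  P(B=0) = 1/8 + 5/16 + 1/16 = 1/2
  P(B=1) = 1/8 + 5/16 + 1/16 = 1/2

H(A) = -[(1/4)·log₂(1/4) + (5/8)·log₂(5/8) + (1/8)·log₂(1/8)]
  = 0.5000 + 0.4238 + 0.3750
  = 1.2988 bits
H(B) = -[(1/2)·log₂(1/2) + (1/2)·log₂(1/2)]
  = 0.5000 + 0.5000
  = 1.0000 bits
H(A,B) = -[(1/8)·log₂(1/8) + (1/8)·log₂(1/8) + (5/16)·log₂(5/16) + (5/16)·log₂(5/16) + (1/16)·log₂(1/16) + (1/16)·log₂(1/16)]
  = 0.3750 + 0.3750 + 0.5244 + 0.5244 + 0.2500 + 0.2500
  = 2.2988 bits

I(A;B) = H(A) + H(B) - H(A,B)
  = 1.2988 + 1.0000 - 2.2988
  = 0.0000 bits

min(H(A), H(B)) = min(1.2988, 1.0000) = 1.0000 bits
Normalized MI = 0.0000 / 1.0000 = 0.0000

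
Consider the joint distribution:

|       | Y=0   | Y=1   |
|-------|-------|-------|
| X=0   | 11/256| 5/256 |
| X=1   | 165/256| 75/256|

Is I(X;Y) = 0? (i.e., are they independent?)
Marginal P(X) (row sums):
  P(X=0) = 11/256 + 5/256 = 1/16
  P(X=1) = 165/256 + 75/256 = 15/16
Marginal P(Y) (column sums):
  P(Y=0) = 11/256 + 165/256 = 11/16
  P(Y=1) = 5/256 + 75/256 = 5/16

X and Y are independent iff P(X=i,Y=j) = P(X=i)·P(Y=j) for every cell.
  P(X=0)·P(Y=0) = 1/16 × 11/16 = 11/256 = P(X=0,Y=0) ✓
  P(X=0)·P(Y=1) = 1/16 × 5/16 = 5/256 = P(X=0,Y=1) ✓
  P(X=1)·P(Y=0) = 15/16 × 11/16 = 165/256 = P(X=1,Y=0) ✓
  P(X=1)·P(Y=1) = 15/16 × 5/16 = 75/256 = P(X=1,Y=1) ✓

Yes, X and Y are independent: every cell factors, so I(X;Y) = 0 bits.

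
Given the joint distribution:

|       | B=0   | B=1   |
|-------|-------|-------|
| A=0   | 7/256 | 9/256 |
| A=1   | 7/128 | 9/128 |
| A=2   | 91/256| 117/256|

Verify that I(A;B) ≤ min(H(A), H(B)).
Marginal P(A) (row sums):
  P(A=0) = 7/256 + 9/256 = 1/16
  P(A=1) = 7/128 + 9/128 = 1/8
  P(A=2) = 91/256 + 117/256 = 13/16
Marginal P(B) (column sums):
  P(B=0) = 7/256 + 7/128 + 91/256 = 7/16
  P(B=1) = 9/256 + 9/128 + 117/256 = 9/16

H(A) = -[(1/16)·log₂(1/16) + (1/8)·log₂(1/8) + (13/16)·log₂(13/16)]
  = 0.2500 + 0.3750 + 0.2434
  = 0.8684 bits
H(B) = -[(7/16)·log₂(7/16) + (9/16)·log₂(9/16)]
  = 0.5218 + 0.4669
  = 0.9887 bits
H(A,B) = -[(7/256)·log₂(7/256) + (9/256)·log₂(9/256) + (7/128)·log₂(7/128) + (9/128)·log₂(9/128) + (91/256)·log₂(91/256) + (117/256)·log₂(117/256)]
  = 0.1420 + 0.1698 + 0.2293 + 0.2693 + 0.5304 + 0.5163
  = 1.8571 bits

I(A;B) = H(A) + H(B) - H(A,B)
  = 0.8684 + 0.9887 - 1.8571
  = 0.0000 bits

min(H(A), H(B)) = min(0.8684, 0.9887) = 0.8684 bits
Since 0.0000 ≤ 0.8684, the bound is satisfied ✓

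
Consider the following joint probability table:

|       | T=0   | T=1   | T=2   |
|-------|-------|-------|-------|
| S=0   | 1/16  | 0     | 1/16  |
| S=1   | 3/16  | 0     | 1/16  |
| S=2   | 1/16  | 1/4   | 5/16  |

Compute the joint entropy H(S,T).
H(S,T) = -Σ P(S,T) log₂ P(S,T), summed over the non-zero cells:
H(S,T) = -[(1/16)·log₂(1/16) + (1/16)·log₂(1/16) + (3/16)·log₂(3/16) + (1/16)·log₂(1/16) + (1/16)·log₂(1/16) + (1/4)·log₂(1/4) + (5/16)·log₂(5/16)]
  = 0.2500 + 0.2500 + 0.4528 + 0.2500 + 0.2500 + 0.5000 + 0.5244
  = 2.4772 bits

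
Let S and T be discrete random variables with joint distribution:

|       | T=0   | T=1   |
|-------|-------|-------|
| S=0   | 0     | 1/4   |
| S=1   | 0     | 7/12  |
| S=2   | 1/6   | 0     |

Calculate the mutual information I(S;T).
Marginal P(S) (row sums):
  P(S=0) = 0 + 1/4 = 1/4
  P(S=1) = 0 + 7/12 = 7/12
  P(S=2) = 1/6 + 0 = 1/6
Marginal P(T) (column sums):
  P(T=0) = 0 + 0 + 1/6 = 1/6
  P(T=1) = 1/4 + 7/12 + 0 = 5/6

H(S) = -[(1/4)·log₂(1/4) + (7/12)·log₂(7/12) + (1/6)·log₂(1/6)]
  = 0.5000 + 0.4536 + 0.4308
  = 1.3844 bits
H(T) = -[(1/6)·log₂(1/6) + (5/6)·log₂(5/6)]
  = 0.4308 + 0.2192
  = 0.6500 bits
H(S,T) = -[(1/4)·log₂(1/4) + (7/12)·log₂(7/12) + (1/6)·log₂(1/6)]
  = 0.5000 + 0.4536 + 0.4308
  = 1.3844 bits

I(S;T) = H(S) + H(T) - H(S,T)
  = 1.3844 + 0.6500 - 1.3844
  = 0.6500 bits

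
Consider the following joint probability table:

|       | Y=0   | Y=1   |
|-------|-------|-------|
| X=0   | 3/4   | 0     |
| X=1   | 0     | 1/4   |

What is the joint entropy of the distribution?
H(X,Y) = -Σ P(X,Y) log₂ P(X,Y), summed over the non-zero cells:
H(X,Y) = -[(3/4)·log₂(3/4) + (1/4)·log₂(1/4)]
  = 0.3113 + 0.5000
  = 0.8113 bits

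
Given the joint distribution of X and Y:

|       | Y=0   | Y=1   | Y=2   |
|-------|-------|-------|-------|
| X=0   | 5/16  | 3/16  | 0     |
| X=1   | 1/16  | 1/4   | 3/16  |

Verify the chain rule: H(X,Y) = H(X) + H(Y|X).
Left side:
H(X,Y) = -[(5/16)·log₂(5/16) + (3/16)·log₂(3/16) + (1/16)·log₂(1/16) + (1/4)·log₂(1/4) + (3/16)·log₂(3/16)]
  = 0.5244 + 0.4528 + 0.2500 + 0.5000 + 0.4528
  = 2.1800 bits

Right side:
Marginal P(X) (row sums):
  P(X=0) = 5/16 + 3/16 + 0 = 1/2
  P(X=1) = 1/16 + 1/4 + 3/16 = 1/2
H(X) = -[(1/2)·log₂(1/2) + (1/2)·log₂(1/2)]
  = 0.5000 + 0.5000
  = 1.0000 bits
H(Y|X) = -Σ P(X,Y)·log₂ P(Y|X), where P(Y|X) = P(X,Y) / P(X)
  (cells with P(X,Y) = 0 contribute 0)
  (X=0,Y=0): P(Y|X) = (5/16)/(1/2) = 5/8;  -(5/16)·log₂(5/8) = 0.2119
  (X=0,Y=1): P(Y|X) = (3/16)/(1/2) = 3/8;  -(3/16)·log₂(3/8) = 0.2653
  (X=1,Y=0): P(Y|X) = (1/16)/(1/2) = 1/8;  -(1/16)·log₂(1/8) = 0.1875
  (X=1,Y=1): P(Y|X) = (1/4)/(1/2) = 1/2;  -(1/4)·log₂(1/2) = 0.2500
  (X=1,Y=2): P(Y|X) = (3/16)/(1/2) = 3/8;  -(3/16)·log₂(3/8) = 0.2653
H(Y|X) = 0.2119 + 0.2653 + 0.1875 + 0.2500 + 0.2653
  = 1.1800 bits
H(X) + H(Y|X) = 1.0000 + 1.1800 = 2.1800 bits

Both sides equal 2.1800 bits, so the chain rule holds ✓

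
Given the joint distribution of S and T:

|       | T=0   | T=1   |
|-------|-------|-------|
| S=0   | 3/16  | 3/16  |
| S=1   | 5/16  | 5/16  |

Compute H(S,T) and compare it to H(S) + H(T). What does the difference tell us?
Marginal P(S) (row sums):
  P(S=0) = 3/16 + 3/16 = 3/8
  P(S=1) = 5/16 + 5/16 = 5/8
Marginal P(T) (column sums):
  P(T=0) = 3/16 + 5/16 = 1/2
  P(T=1) = 3/16 + 5/16 = 1/2

H(S,T) = -[(3/16)·log₂(3/16) + (3/16)·log₂(3/16) + (5/16)·log₂(5/16) + (5/16)·log₂(5/16)]
  = 0.4528 + 0.4528 + 0.5244 + 0.5244
  = 1.9544 bits
H(S) = -[(3/8)·log₂(3/8) + (5/8)·log₂(5/8)]
  = 0.5306 + 0.4238
  = 0.9544 bits
H(T) = -[(1/2)·log₂(1/2) + (1/2)·log₂(1/2)]
  = 0.5000 + 0.5000
  = 1.0000 bits

H(S) + H(T) = 0.9544 + 1.0000 = 1.9544 bits
Difference: H(S) + H(T) - H(S,T) = 1.9544 - 1.9544 = 0.0000 bits = I(S;T)

The difference is the mutual information; it is 0 here, so S and T are independent (the joint entropy equals the sum of the marginal entropies).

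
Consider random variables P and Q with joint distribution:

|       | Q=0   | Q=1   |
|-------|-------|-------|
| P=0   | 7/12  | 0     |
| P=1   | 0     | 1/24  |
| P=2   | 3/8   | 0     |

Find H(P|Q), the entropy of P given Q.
Marginal P(Q) (column sums):
  P(Q=0) = 7/12 + 0 + 3/8 = 23/24
  P(Q=1) = 0 + 1/24 + 0 = 1/24

H(P|Q) = -Σ P(P,Q)·log₂ P(P|Q), where P(P|Q) = P(P,Q) / P(Q)
  (cells with P(P,Q) = 0 contribute 0)
  (P=0,Q=0): P(P|Q) = (7/12)/(23/24) = 14/23;  -(7/12)·log₂(14/23) = 0.4178
  (P=1,Q=1): P(P|Q) = (1/24)/(1/24) = 1;  -(1/24)·log₂(1) = 0.0000
  (P=2,Q=0): P(P|Q) = (3/8)/(23/24) = 9/23;  -(3/8)·log₂(9/23) = 0.5076
H(P|Q) = 0.4178 + 0.0000 + 0.5076
  = 0.9254 bits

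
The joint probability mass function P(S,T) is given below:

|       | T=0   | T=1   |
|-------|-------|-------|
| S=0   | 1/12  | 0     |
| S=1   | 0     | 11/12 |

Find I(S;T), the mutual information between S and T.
Marginal P(S) (row sums):
  P(S=0) = 1/12 + 0 = 1/12
  P(S=1) = 0 + 11/12 = 11/12
Marginal P(T) (column sums):
  P(T=0) = 1/12 + 0 = 1/12
  P(T=1) = 0 + 11/12 = 11/12

H(S) = -[(1/12)·log₂(1/12) + (11/12)·log₂(11/12)]
  = 0.2987 + 0.1151
  = 0.4138 bits
H(T) = -[(1/12)·log₂(1/12) + (11/12)·log₂(11/12)]
  = 0.2987 + 0.1151
  = 0.4138 bits
H(S,T) = -[(1/12)·log₂(1/12) + (11/12)·log₂(11/12)]
  = 0.2987 + 0.1151
  = 0.4138 bits

I(S;T) = H(S) + H(T) - H(S,T)
  = 0.4138 + 0.4138 - 0.4138
  = 0.4138 bits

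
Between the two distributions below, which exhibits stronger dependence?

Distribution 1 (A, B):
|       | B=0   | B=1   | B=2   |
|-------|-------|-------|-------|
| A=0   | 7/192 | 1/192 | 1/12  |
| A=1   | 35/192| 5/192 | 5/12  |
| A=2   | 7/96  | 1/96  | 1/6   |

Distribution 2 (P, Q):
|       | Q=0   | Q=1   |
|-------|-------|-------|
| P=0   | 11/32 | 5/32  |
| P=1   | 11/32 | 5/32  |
Distribution 1 (A, B):
Marginal P(A) (row sums):
  P(A=0) = 7/192 + 1/192 + 1/12 = 1/8
  P(A=1) = 35/192 + 5/192 + 5/12 = 5/8
  P(A=2) = 7/96 + 1/96 + 1/6 = 1/4
Marginal P(B) (column sums):
  P(B=0) = 7/192 + 35/192 + 7/96 = 7/24
  P(B=1) = 1/192 + 5/192 + 1/96 = 1/24
  P(B=2) = 1/12 + 5/12 + 1/6 = 2/3

H(A) = -[(1/8)·log₂(1/8) + (5/8)·log₂(5/8) + (1/4)·log₂(1/4)]
  = 0.3750 + 0.4238 + 0.5000
  = 1.2988 bits
H(B) = -[(7/24)·log₂(7/24) + (1/24)·log₂(1/24) + (2/3)·log₂(2/3)]
  = 0.5185 + 0.1910 + 0.3900
  = 1.0995 bits
H(A,B) = -[(7/192)·log₂(7/192) + (1/192)·log₂(1/192) + (1/12)·log₂(1/12) + (35/192)·log₂(35/192) + (5/192)·log₂(5/192) + (5/12)·log₂(5/12) + (7/96)·log₂(7/96) + (1/96)·log₂(1/96) + (1/6)·log₂(1/6)]
  = 0.1742 + 0.0395 + 0.2987 + 0.4476 + 0.1371 + 0.5263 + 0.2755 + 0.0686 + 0.4308
  = 2.3983 bits

I(A;B) = H(A) + H(B) - H(A,B)
  = 1.2988 + 1.0995 - 2.3983
  = 0.0000 bits

Distribution 2 (P, Q):
Marginal P(P) (row sums):
  P(P=0) = 11/32 + 5/32 = 1/2
  P(P=1) = 11/32 + 5/32 = 1/2
Marginal P(Q) (column sums):
  P(Q=0) = 11/32 + 11/32 = 11/16
  P(Q=1) = 5/32 + 5/32 = 5/16

H(P) = -[(1/2)·log₂(1/2) + (1/2)·log₂(1/2)]
  = 0.5000 + 0.5000
  = 1.0000 bits
H(Q) = -[(11/16)·log₂(11/16) + (5/16)·log₂(5/16)]
  = 0.3716 + 0.5244
  = 0.8960 bits
H(P,Q) = -[(11/32)·log₂(11/32) + (5/32)·log₂(5/32) + (11/32)·log₂(11/32) + (5/32)·log₂(5/32)]
  = 0.5296 + 0.4184 + 0.5296 + 0.4184
  = 1.8960 bits

I(P;Q) = H(P) + H(Q) - H(P,Q)
  = 1.0000 + 0.8960 - 1.8960
  = 0.0000 bits

Both joint tables factor as the product of their marginals, so I(A;B) = I(P;Q) = 0 bits: neither is larger (both pairs are independent).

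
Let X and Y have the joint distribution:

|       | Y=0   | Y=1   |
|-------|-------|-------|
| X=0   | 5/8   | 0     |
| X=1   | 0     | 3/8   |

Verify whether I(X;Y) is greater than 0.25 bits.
Marginal P(X) (row sums):
  P(X=0) = 5/8 + 0 = 5/8
  P(X=1) = 0 + 3/8 = 3/8
Marginal P(Y) (column sums):
  P(Y=0) = 5/8 + 0 = 5/8
  P(Y=1) = 0 + 3/8 = 3/8

H(X) = -[(5/8)·log₂(5/8) + (3/8)·log₂(3/8)]
  = 0.4238 + 0.5306
  = 0.9544 bits
H(Y) = -[(5/8)·log₂(5/8) + (3/8)·log₂(3/8)]
  = 0.4238 + 0.5306
  = 0.9544 bits
H(X,Y) = -[(5/8)·log₂(5/8) + (3/8)·log₂(3/8)]
  = 0.4238 + 0.5306
  = 0.9544 bits

I(X;Y) = H(X) + H(Y) - H(X,Y)
  = 0.9544 + 0.9544 - 0.9544
  = 0.9544 bits

Yes. I(X;Y) = 0.9544 bits, which is > 0.25 bits.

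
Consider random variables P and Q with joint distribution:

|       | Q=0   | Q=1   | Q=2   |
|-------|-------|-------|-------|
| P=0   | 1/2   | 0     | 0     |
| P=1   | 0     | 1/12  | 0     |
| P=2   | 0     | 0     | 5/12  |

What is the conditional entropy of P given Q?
Marginal P(Q) (column sums):
  P(Q=0) = 1/2 + 0 + 0 = 1/2
  P(Q=1) = 0 + 1/12 + 0 = 1/12
  P(Q=2) = 0 + 0 + 5/12 = 5/12

H(P|Q) = -Σ P(P,Q)·log₂ P(P|Q), where P(P|Q) = P(P,Q) / P(Q)
  (cells with P(P,Q) = 0 contribute 0)
  (P=0,Q=0): P(P|Q) = (1/2)/(1/2) = 1;  -(1/2)·log₂(1) = 0.0000
  (P=1,Q=1): P(P|Q) = (1/12)/(1/12) = 1;  -(1/12)·log₂(1) = 0.0000
  (P=2,Q=2): P(P|Q) = (5/12)/(5/12) = 1;  -(5/12)·log₂(1) = 0.0000
H(P|Q) = 0.0000 + 0.0000 + 0.0000
  = 0.0000 bits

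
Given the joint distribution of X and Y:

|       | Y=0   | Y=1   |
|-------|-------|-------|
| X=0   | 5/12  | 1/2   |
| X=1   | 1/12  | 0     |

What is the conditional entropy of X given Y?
Marginal P(Y) (column sums):
  P(Y=0) = 5/12 + 1/12 = 1/2
  P(Y=1) = 1/2 + 0 = 1/2

H(X|Y) = -Σ P(X,Y)·log₂ P(X|Y), where P(X|Y) = P(X,Y) / P(Y)
  (cells with P(X,Y) = 0 contribute 0)
  (X=0,Y=0): P(X|Y) = (5/12)/(1/2) = 5/6;  -(5/12)·log₂(5/6) = 0.1096
  (X=0,Y=1): P(X|Y) = (1/2)/(1/2) = 1;  -(1/2)·log₂(1) = 0.0000
  (X=1,Y=0): P(X|Y) = (1/12)/(1/2) = 1/6;  -(1/12)·log₂(1/6) = 0.2154
H(X|Y) = 0.1096 + 0.0000 + 0.2154
  = 0.3250 bits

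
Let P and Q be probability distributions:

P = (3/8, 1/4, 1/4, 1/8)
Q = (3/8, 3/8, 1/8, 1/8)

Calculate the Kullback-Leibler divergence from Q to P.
D(P||Q) = Σ P(i) log₂(P(i)/Q(i))
  i=0: (3/8) × log₂((3/8)/(3/8)) = (3/8) × log₂(1) = 0.0000
  i=1: (1/4) × log₂((1/4)/(3/8)) = (1/4) × log₂(2/3) = -0.1462
  i=2: (1/4) × log₂((1/4)/(1/8)) = (1/4) × log₂(2) = 0.2500
  i=3: (1/8) × log₂((1/8)/(1/8)) = (1/8) × log₂(1) = 0.0000
D(P||Q) = 0.0000 - 0.1462 + 0.2500 + 0.0000
  = 0.1038 bits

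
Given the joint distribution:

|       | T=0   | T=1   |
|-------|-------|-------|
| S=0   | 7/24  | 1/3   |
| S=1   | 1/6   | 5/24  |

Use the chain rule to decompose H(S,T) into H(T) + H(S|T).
By the chain rule: H(S,T) = H(T) + H(S|T)

Marginal P(T) (column sums):
  P(T=0) = 7/24 + 1/6 = 11/24
  P(T=1) = 1/3 + 5/24 = 13/24
H(T) = -[(11/24)·log₂(11/24) + (13/24)·log₂(13/24)]
  = 0.5159 + 0.4791
  = 0.9950 bits
H(S|T) = -Σ P(S,T)·log₂ P(S|T), where P(S|T) = P(S,T) / P(T)
  (S=0,T=0): P(S|T) = (7/24)/(11/24) = 7/11;  -(7/24)·log₂(7/11) = 0.1902
  (S=0,T=1): P(S|T) = (1/3)/(13/24) = 8/13;  -(1/3)·log₂(8/13) = 0.2335
  (S=1,T=0): P(S|T) = (1/6)/(11/24) = 4/11;  -(1/6)·log₂(4/11) = 0.2432
  (S=1,T=1): P(S|T) = (5/24)/(13/24) = 5/13;  -(5/24)·log₂(5/13) = 0.2872
H(S|T) = 0.1902 + 0.2335 + 0.2432 + 0.2872
  = 0.9541 bits

H(S,T) = H(T) + H(S|T) = 0.9950 + 0.9541 = 1.9491 bits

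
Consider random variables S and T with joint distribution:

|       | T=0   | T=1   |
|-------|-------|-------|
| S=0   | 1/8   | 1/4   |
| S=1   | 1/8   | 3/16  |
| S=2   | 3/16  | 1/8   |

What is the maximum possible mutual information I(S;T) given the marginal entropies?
The upper bound on mutual information is I(S;T) ≤ min(H(S), H(T)).

Marginal P(S) (row sums):
  P(S=0) = 1/8 + 1/4 = 3/8
  P(S=1) = 1/8 + 3/16 = 5/16
  P(S=2) = 3/16 + 1/8 = 5/16
Marginal P(T) (column sums):
  P(T=0) = 1/8 + 1/8 + 3/16 = 7/16
  P(T=1) = 1/4 + 3/16 + 1/8 = 9/16

H(S) = -[(3/8)·log₂(3/8) + (5/16)·log₂(5/16) + (5/16)·log₂(5/16)]
  = 0.5306 + 0.5244 + 0.5244
  = 1.5794 bits
H(T) = -[(7/16)·log₂(7/16) + (9/16)·log₂(9/16)]
  = 0.5218 + 0.4669
  = 0.9887 bits

Maximum possible I(S;T) = min(1.5794, 0.9887) = 0.9887 bits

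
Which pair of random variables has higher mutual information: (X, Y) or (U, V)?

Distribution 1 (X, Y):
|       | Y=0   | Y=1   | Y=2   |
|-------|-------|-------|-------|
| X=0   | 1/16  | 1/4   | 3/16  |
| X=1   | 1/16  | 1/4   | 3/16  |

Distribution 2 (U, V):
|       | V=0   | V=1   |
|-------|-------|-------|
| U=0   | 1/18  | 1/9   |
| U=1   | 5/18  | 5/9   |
Distribution 1 (X, Y):
Marginal P(X) (row sums):
  P(X=0) = 1/16 + 1/4 + 3/16 = 1/2
  P(X=1) = 1/16 + 1/4 + 3/16 = 1/2
Marginal P(Y) (column sums):
  P(Y=0) = 1/16 + 1/16 = 1/8
  P(Y=1) = 1/4 + 1/4 = 1/2
  P(Y=2) = 3/16 + 3/16 = 3/8

H(X) = -[(1/2)·log₂(1/2) + (1/2)·log₂(1/2)]
  = 0.5000 + 0.5000
  = 1.0000 bits
H(Y) = -[(1/8)·log₂(1/8) + (1/2)·log₂(1/2) + (3/8)·log₂(3/8)]
  = 0.3750 + 0.5000 + 0.5306
  = 1.4056 bits
H(X,Y) = -[(1/16)·log₂(1/16) + (1/4)·log₂(1/4) + (3/16)·log₂(3/16) + (1/16)·log₂(1/16) + (1/4)·log₂(1/4) + (3/16)·log₂(3/16)]
  = 0.2500 + 0.5000 + 0.4528 + 0.2500 + 0.5000 + 0.4528
  = 2.4056 bits

I(X;Y) = H(X) + H(Y) - H(X,Y)
  = 1.0000 + 1.4056 - 2.4056
  = 0.0000 bits

Distribution 2 (U, V):
Marginal P(U) (row sums):
  P(U=0) = 1/18 + 1/9 = 1/6
  P(U=1) = 5/18 + 5/9 = 5/6
Marginal P(V) (column sums):
  P(V=0) = 1/18 + 5/18 = 1/3
  P(V=1) = 1/9 + 5/9 = 2/3

H(U) = -[(1/6)·log₂(1/6) + (5/6)·log₂(5/6)]
  = 0.4308 + 0.2192
  = 0.6500 bits
H(V) = -[(1/3)·log₂(1/3) + (2/3)·log₂(2/3)]
  = 0.5283 + 0.3900
  = 0.9183 bits
H(U,V) = -[(1/18)·log₂(1/18) + (1/9)·log₂(1/9) + (5/18)·log₂(5/18) + (5/9)·log₂(5/9)]
  = 0.2317 + 0.3522 + 0.5133 + 0.4711
  = 1.5683 bits

I(U;V) = H(U) + H(V) - H(U,V)
  = 0.6500 + 0.9183 - 1.5683
  = 0.0000 bits

Both joint tables factor as the product of their marginals, so I(X;Y) = I(U;V) = 0 bits: neither is larger (both pairs are independent).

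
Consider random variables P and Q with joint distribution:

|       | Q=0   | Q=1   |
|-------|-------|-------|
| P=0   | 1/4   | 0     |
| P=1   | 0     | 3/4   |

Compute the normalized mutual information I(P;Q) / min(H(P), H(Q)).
Marginal P(P) (row sums):
  P(P=0) = 1/4 + 0 = 1/4
  P(P=1) = 0 + 3/4 = 3/4
Marginal P(Q) (column sums):
  P(Q=0) = 1/4 + 0 = 1/4
  P(Q=1) = 0 + 3/4 = 3/4

H(P) = -[(1/4)·log₂(1/4) + (3/4)·log₂(3/4)]
  = 0.5000 + 0.3113
  = 0.8113 bits
H(Q) = -[(1/4)·log₂(1/4) + (3/4)·log₂(3/4)]
  = 0.5000 + 0.3113
  = 0.8113 bits
H(P,Q) = -[(1/4)·log₂(1/4) + (3/4)·log₂(3/4)]
  = 0.5000 + 0.3113
  = 0.8113 bits

I(P;Q) = H(P) + H(Q) - H(P,Q)
  = 0.8113 + 0.8113 - 0.8113
  = 0.8113 bits

min(H(P), H(Q)) = min(0.8113, 0.8113) = 0.8113 bits
Normalized MI = 0.8113 / 0.8113 = 1.0000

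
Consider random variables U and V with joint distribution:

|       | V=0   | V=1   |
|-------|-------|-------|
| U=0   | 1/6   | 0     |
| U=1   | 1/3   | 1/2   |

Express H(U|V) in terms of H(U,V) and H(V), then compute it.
H(U|V) = H(U,V) - H(V)

Marginal P(V) (column sums):
  P(V=0) = 1/6 + 1/3 = 1/2
  P(V=1) = 0 + 1/2 = 1/2

H(U,V) = -[(1/6)·log₂(1/6) + (1/3)·log₂(1/3) + (1/2)·log₂(1/2)]
  = 0.4308 + 0.5283 + 0.5000
  = 1.4591 bits
H(V) = -[(1/2)·log₂(1/2) + (1/2)·log₂(1/2)]
  = 0.5000 + 0.5000
  = 1.0000 bits

H(U|V) = 1.4591 - 1.0000 = 0.4591 bits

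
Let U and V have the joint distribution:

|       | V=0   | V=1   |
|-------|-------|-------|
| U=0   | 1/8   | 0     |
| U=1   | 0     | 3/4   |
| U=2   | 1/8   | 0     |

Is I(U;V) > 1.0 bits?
Marginal P(U) (row sums):
  P(U=0) = 1/8 + 0 = 1/8
  P(U=1) = 0 + 3/4 = 3/4
  P(U=2) = 1/8 + 0 = 1/8
Marginal P(V) (column sums):
  P(V=0) = 1/8 + 0 + 1/8 = 1/4
  P(V=1) = 0 + 3/4 + 0 = 3/4

H(U) = -[(1/8)·log₂(1/8) + (3/4)·log₂(3/4) + (1/8)·log₂(1/8)]
  = 0.3750 + 0.3113 + 0.3750
  = 1.0613 bits
H(V) = -[(1/4)·log₂(1/4) + (3/4)·log₂(3/4)]
  = 0.5000 + 0.3113
  = 0.8113 bits
H(U,V) = -[(1/8)·log₂(1/8) + (3/4)·log₂(3/4) + (1/8)·log₂(1/8)]
  = 0.3750 + 0.3113 + 0.3750
  = 1.0613 bits

I(U;V) = H(U) + H(V) - H(U,V)
  = 1.0613 + 0.8113 - 1.0613
  = 0.8113 bits

No. I(U;V) = 0.8113 bits, which is ≤ 1.0 bits.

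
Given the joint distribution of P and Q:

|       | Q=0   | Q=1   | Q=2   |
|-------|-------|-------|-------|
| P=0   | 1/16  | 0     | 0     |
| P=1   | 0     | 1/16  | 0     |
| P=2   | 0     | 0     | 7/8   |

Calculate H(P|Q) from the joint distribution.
Marginal P(Q) (column sums):
  P(Q=0) = 1/16 + 0 + 0 = 1/16
  P(Q=1) = 0 + 1/16 + 0 = 1/16
  P(Q=2) = 0 + 0 + 7/8 = 7/8

H(P|Q) = -Σ P(P,Q)·log₂ P(P|Q), where P(P|Q) = P(P,Q) / P(Q)
  (cells with P(P,Q) = 0 contribute 0)
  (P=0,Q=0): P(P|Q) = (1/16)/(1/16) = 1;  -(1/16)·log₂(1) = 0.0000
  (P=1,Q=1): P(P|Q) = (1/16)/(1/16) = 1;  -(1/16)·log₂(1) = 0.0000
  (P=2,Q=2): P(P|Q) = (7/8)/(7/8) = 1;  -(7/8)·log₂(1) = 0.0000
H(P|Q) = 0.0000 + 0.0000 + 0.0000
  = 0.0000 bits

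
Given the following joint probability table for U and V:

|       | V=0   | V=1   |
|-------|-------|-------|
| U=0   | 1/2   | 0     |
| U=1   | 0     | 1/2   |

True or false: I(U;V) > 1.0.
Marginal P(U) (row sums):
  P(U=0) = 1/2 + 0 = 1/2
  P(U=1) = 0 + 1/2 = 1/2
Marginal P(V) (column sums):
  P(V=0) = 1/2 + 0 = 1/2
  P(V=1) = 0 + 1/2 = 1/2

H(U) = -[(1/2)·log₂(1/2) + (1/2)·log₂(1/2)]
  = 0.5000 + 0.5000
  = 1.0000 bits
H(V) = -[(1/2)·log₂(1/2) + (1/2)·log₂(1/2)]
  = 0.5000 + 0.5000
  = 1.0000 bits
H(U,V) = -[(1/2)·log₂(1/2) + (1/2)·log₂(1/2)]
  = 0.5000 + 0.5000
  = 1.0000 bits

I(U;V) = H(U) + H(V) - H(U,V)
  = 1.0000 + 1.0000 - 1.0000
  = 1.0000 bits

False. I(U;V) = 1.0000 bits, which is ≤ 1.0 bits.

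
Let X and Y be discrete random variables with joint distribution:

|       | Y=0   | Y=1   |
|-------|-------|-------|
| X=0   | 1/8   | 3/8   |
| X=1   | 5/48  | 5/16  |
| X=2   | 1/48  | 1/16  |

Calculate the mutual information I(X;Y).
Marginal P(X) (row sums):
  P(X=0) = 1/8 + 3/8 = 1/2
  P(X=1) = 5/48 + 5/16 = 5/12
  P(X=2) = 1/48 + 1/16 = 1/12
Marginal P(Y) (column sums):
  P(Y=0) = 1/8 + 5/48 + 1/48 = 1/4
  P(Y=1) = 3/8 + 5/16 + 1/16 = 3/4

H(X) = -[(1/2)·log₂(1/2) + (5/12)·log₂(5/12) + (1/12)·log₂(1/12)]
  = 0.5000 + 0.5263 + 0.2987
  = 1.3250 bits
H(Y) = -[(1/4)·log₂(1/4) + (3/4)·log₂(3/4)]
  = 0.5000 + 0.3113
  = 0.8113 bits
H(X,Y) = -[(1/8)·log₂(1/8) + (3/8)·log₂(3/8) + (5/48)·log₂(5/48) + (5/16)·log₂(5/16) + (1/48)·log₂(1/48) + (1/16)·log₂(1/16)]
  = 0.3750 + 0.5306 + 0.3399 + 0.5244 + 0.1164 + 0.2500
  = 2.1363 bits

I(X;Y) = H(X) + H(Y) - H(X,Y)
  = 1.3250 + 0.8113 - 2.1363
  = 0.0000 bits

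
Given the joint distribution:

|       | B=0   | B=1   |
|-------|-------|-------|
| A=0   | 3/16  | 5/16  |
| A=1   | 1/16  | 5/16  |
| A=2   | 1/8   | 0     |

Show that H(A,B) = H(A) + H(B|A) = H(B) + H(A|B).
Marginal P(A) (row sums):
  P(A=0) = 3/16 + 5/16 = 1/2
  P(A=1) = 1/16 + 5/16 = 3/8
  P(A=2) = 1/8 + 0 = 1/8
Marginal P(B) (column sums):
  P(B=0) = 3/16 + 1/16 + 1/8 = 3/8
  P(B=1) = 5/16 + 5/16 + 0 = 5/8

Decomposition 1: H(A) + H(B|A)
H(A) = -[(1/2)·log₂(1/2) + (3/8)·log₂(3/8) + (1/8)·log₂(1/8)]
  = 0.5000 + 0.5306 + 0.3750
  = 1.4056 bits
H(B|A) = -Σ P(A,B)·log₂ P(B|A), where P(B|A) = P(A,B) / P(A)
  (cells with P(A,B) = 0 contribute 0)
  (A=0,B=0): P(B|A) = (3/16)/(1/2) = 3/8;  -(3/16)·log₂(3/8) = 0.2653
  (A=0,B=1): P(B|A) = (5/16)/(1/2) = 5/8;  -(5/16)·log₂(5/8) = 0.2119
  (A=1,B=0): P(B|A) = (1/16)/(3/8) = 1/6;  -(1/16)·log₂(1/6) = 0.1616
  (A=1,B=1): P(B|A) = (5/16)/(3/8) = 5/6;  -(5/16)·log₂(5/6) = 0.0822
  (A=2,B=0): P(B|A) = (1/8)/(1/8) = 1;  -(1/8)·log₂(1) = 0.0000
H(B|A) = 0.2653 + 0.2119 + 0.1616 + 0.0822 + 0.0000
  = 0.7210 bits
H(A) + H(B|A) = 1.4056 + 0.7210 = 2.1266 bits

Decomposition 2: H(B) + H(A|B)
H(B) = -[(3/8)·log₂(3/8) + (5/8)·log₂(5/8)]
  = 0.5306 + 0.4238
  = 0.9544 bits
H(A|B) = -Σ P(A,B)·log₂ P(A|B), where P(A|B) = P(A,B) / P(B)
  (cells with P(A,B) = 0 contribute 0)
  (A=0,B=0): P(A|B) = (3/16)/(3/8) = 1/2;  -(3/16)·log₂(1/2) = 0.1875
  (A=0,B=1): P(A|B) = (5/16)/(5/8) = 1/2;  -(5/16)·log₂(1/2) = 0.3125
  (A=1,B=0): P(A|B) = (1/16)/(3/8) = 1/6;  -(1/16)·log₂(1/6) = 0.1616
  (A=1,B=1): P(A|B) = (5/16)/(5/8) = 1/2;  -(5/16)·log₂(1/2) = 0.3125
  (A=2,B=0): P(A|B) = (1/8)/(3/8) = 1/3;  -(1/8)·log₂(1/3) = 0.1981
H(A|B) = 0.1875 + 0.3125 + 0.1616 + 0.3125 + 0.1981
  = 1.1722 bits
H(B) + H(A|B) = 0.9544 + 1.1722 = 2.1266 bits

Direct computation of the joint entropy:
H(A,B) = -[(3/16)·log₂(3/16) + (5/16)·log₂(5/16) + (1/16)·log₂(1/16) + (5/16)·log₂(5/16) + (1/8)·log₂(1/8)]
  = 0.4528 + 0.5244 + 0.2500 + 0.5244 + 0.3750
  = 2.1266 bits

All three agree: H(A,B) = 2.1266 bits ✓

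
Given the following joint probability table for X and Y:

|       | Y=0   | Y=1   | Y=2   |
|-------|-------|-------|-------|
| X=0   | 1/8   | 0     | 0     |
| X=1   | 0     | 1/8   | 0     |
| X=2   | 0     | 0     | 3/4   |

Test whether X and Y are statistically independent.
Marginal P(X) (row sums):
  P(X=0) = 1/8 + 0 + 0 = 1/8
  P(X=1) = 0 + 1/8 + 0 = 1/8
  P(X=2) = 0 + 0 + 3/4 = 3/4
Marginal P(Y) (column sums):
  P(Y=0) = 1/8 + 0 + 0 = 1/8
  P(Y=1) = 0 + 1/8 + 0 = 1/8
  P(Y=2) = 0 + 0 + 3/4 = 3/4

X and Y are independent iff P(X=i,Y=j) = P(X=i)·P(Y=j) for every cell.
  P(X=0)·P(Y=0) = 1/8 × 1/8 = 1/64, but P(X=0,Y=0) = 1/8 ✗

No, X and Y are not independent. Quantitatively, I(X;Y) > 0:

H(X) = -[(1/8)·log₂(1/8) + (1/8)·log₂(1/8) + (3/4)·log₂(3/4)]
  = 0.3750 + 0.3750 + 0.3113
  = 1.0613 bits
H(Y) = -[(1/8)·log₂(1/8) + (1/8)·log₂(1/8) + (3/4)·log₂(3/4)]
  = 0.3750 + 0.3750 + 0.3113
  = 1.0613 bits
H(X,Y) = -[(1/8)·log₂(1/8) + (1/8)·log₂(1/8) + (3/4)·log₂(3/4)]
  = 0.3750 + 0.3750 + 0.3113
  = 1.0613 bits
I(X;Y) = H(X) + H(Y) - H(X,Y) = 1.0613 + 1.0613 - 1.0613 = 1.0613 bits > 0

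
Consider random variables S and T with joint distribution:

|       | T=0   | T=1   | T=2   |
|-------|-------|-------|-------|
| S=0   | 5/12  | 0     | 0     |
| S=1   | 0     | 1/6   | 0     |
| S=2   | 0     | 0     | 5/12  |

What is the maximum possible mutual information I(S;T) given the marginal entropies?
The upper bound on mutual information is I(S;T) ≤ min(H(S), H(T)).

Marginal P(S) (row sums):
  P(S=0) = 5/12 + 0 + 0 = 5/12
  P(S=1) = 0 + 1/6 + 0 = 1/6
  P(S=2) = 0 + 0 + 5/12 = 5/12
Marginal P(T) (column sums):
  P(T=0) = 5/12 + 0 + 0 = 5/12
  P(T=1) = 0 + 1/6 + 0 = 1/6
  P(T=2) = 0 + 0 + 5/12 = 5/12

H(S) = -[(5/12)·log₂(5/12) + (1/6)·log₂(1/6) + (5/12)·log₂(5/12)]
  = 0.5263 + 0.4308 + 0.5263
  = 1.4834 bits
H(T) = -[(5/12)·log₂(5/12) + (1/6)·log₂(1/6) + (5/12)·log₂(5/12)]
  = 0.5263 + 0.4308 + 0.5263
  = 1.4834 bits

Maximum possible I(S;T) = min(1.4834, 1.4834) = 1.4834 bits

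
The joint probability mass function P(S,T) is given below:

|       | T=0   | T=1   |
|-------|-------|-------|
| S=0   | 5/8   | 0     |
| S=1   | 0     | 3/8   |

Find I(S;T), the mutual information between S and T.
Marginal P(S) (row sums):
  P(S=0) = 5/8 + 0 = 5/8
  P(S=1) = 0 + 3/8 = 3/8
Marginal P(T) (column sums):
  P(T=0) = 5/8 + 0 = 5/8
  P(T=1) = 0 + 3/8 = 3/8

H(S) = -[(5/8)·log₂(5/8) + (3/8)·log₂(3/8)]
  = 0.4238 + 0.5306
  = 0.9544 bits
H(T) = -[(5/8)·log₂(5/8) + (3/8)·log₂(3/8)]
  = 0.4238 + 0.5306
  = 0.9544 bits
H(S,T) = -[(5/8)·log₂(5/8) + (3/8)·log₂(3/8)]
  = 0.4238 + 0.5306
  = 0.9544 bits

I(S;T) = H(S) + H(T) - H(S,T)
  = 0.9544 + 0.9544 - 0.9544
  = 0.9544 bits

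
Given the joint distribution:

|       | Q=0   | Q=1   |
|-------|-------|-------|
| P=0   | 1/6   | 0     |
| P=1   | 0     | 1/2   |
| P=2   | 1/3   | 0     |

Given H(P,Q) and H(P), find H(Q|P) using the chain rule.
From the chain rule: H(P,Q) = H(P) + H(Q|P)
Therefore: H(Q|P) = H(P,Q) - H(P)

H(P,Q) = -[(1/6)·log₂(1/6) + (1/2)·log₂(1/2) + (1/3)·log₂(1/3)]
  = 0.4308 + 0.5000 + 0.5283
  = 1.4591 bits
Marginal P(P) (row sums):
  P(P=0) = 1/6 + 0 = 1/6
  P(P=1) = 0 + 1/2 = 1/2
  P(P=2) = 1/3 + 0 = 1/3
H(P) = -[(1/6)·log₂(1/6) + (1/2)·log₂(1/2) + (1/3)·log₂(1/3)]
  = 0.4308 + 0.5000 + 0.5283
  = 1.4591 bits

H(Q|P) = 1.4591 - 1.4591 = 0.0000 bits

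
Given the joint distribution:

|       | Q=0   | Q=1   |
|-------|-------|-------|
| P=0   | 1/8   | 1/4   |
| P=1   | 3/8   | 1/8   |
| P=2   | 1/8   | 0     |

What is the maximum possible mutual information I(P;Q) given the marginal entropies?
The upper bound on mutual information is I(P;Q) ≤ min(H(P), H(Q)).

Marginal P(P) (row sums):
  P(P=0) = 1/8 + 1/4 = 3/8
  P(P=1) = 3/8 + 1/8 = 1/2
  P(P=2) = 1/8 + 0 = 1/8
Marginal P(Q) (column sums):
  P(Q=0) = 1/8 + 3/8 + 1/8 = 5/8
  P(Q=1) = 1/4 + 1/8 + 0 = 3/8

H(P) = -[(3/8)·log₂(3/8) + (1/2)·log₂(1/2) + (1/8)·log₂(1/8)]
  = 0.5306 + 0.5000 + 0.3750
  = 1.4056 bits
H(Q) = -[(5/8)·log₂(5/8) + (3/8)·log₂(3/8)]
  = 0.4238 + 0.5306
  = 0.9544 bits

Maximum possible I(P;Q) = min(1.4056, 0.9544) = 0.9544 bits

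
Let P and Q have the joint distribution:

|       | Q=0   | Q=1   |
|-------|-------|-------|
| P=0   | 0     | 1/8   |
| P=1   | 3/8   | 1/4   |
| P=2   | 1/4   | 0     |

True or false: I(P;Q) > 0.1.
Marginal P(P) (row sums):
  P(P=0) = 0 + 1/8 = 1/8
  P(P=1) = 3/8 + 1/4 = 5/8
  P(P=2) = 1/4 + 0 = 1/4
Marginal P(Q) (column sums):
  P(Q=0) = 0 + 3/8 + 1/4 = 5/8
  P(Q=1) = 1/8 + 1/4 + 0 = 3/8

H(P) = -[(1/8)·log₂(1/8) + (5/8)·log₂(5/8) + (1/4)·log₂(1/4)]
  = 0.3750 + 0.4238 + 0.5000
  = 1.2988 bits
H(Q) = -[(5/8)·log₂(5/8) + (3/8)·log₂(3/8)]
  = 0.4238 + 0.5306
  = 0.9544 bits
H(P,Q) = -[(1/8)·log₂(1/8) + (3/8)·log₂(3/8) + (1/4)·log₂(1/4) + (1/4)·log₂(1/4)]
  = 0.3750 + 0.5306 + 0.5000 + 0.5000
  = 1.9056 bits

I(P;Q) = H(P) + H(Q) - H(P,Q)
  = 1.2988 + 0.9544 - 1.9056
  = 0.3476 bits

True. I(P;Q) = 0.3476 bits, which is > 0.1 bits.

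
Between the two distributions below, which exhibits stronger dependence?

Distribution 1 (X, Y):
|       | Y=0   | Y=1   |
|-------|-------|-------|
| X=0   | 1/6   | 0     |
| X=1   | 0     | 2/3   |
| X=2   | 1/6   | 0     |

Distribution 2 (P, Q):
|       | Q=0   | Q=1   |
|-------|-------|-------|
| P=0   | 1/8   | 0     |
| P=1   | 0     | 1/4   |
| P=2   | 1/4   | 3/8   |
Distribution 1 (X, Y):
Marginal P(X) (row sums):
  P(X=0) = 1/6 + 0 = 1/6
  P(X=1) = 0 + 2/3 = 2/3
  P(X=2) = 1/6 + 0 = 1/6
Marginal P(Y) (column sums):
  P(Y=0) = 1/6 + 0 + 1/6 = 1/3
  P(Y=1) = 0 + 2/3 + 0 = 2/3

H(X) = -[(1/6)·log₂(1/6) + (2/3)·log₂(2/3) + (1/6)·log₂(1/6)]
  = 0.4308 + 0.3900 + 0.4308
  = 1.2516 bits
H(Y) = -[(1/3)·log₂(1/3) + (2/3)·log₂(2/3)]
  = 0.5283 + 0.3900
  = 0.9183 bits
H(X,Y) = -[(1/6)·log₂(1/6) + (2/3)·log₂(2/3) + (1/6)·log₂(1/6)]
  = 0.4308 + 0.3900 + 0.4308
  = 1.2516 bits

I(X;Y) = H(X) + H(Y) - H(X,Y)
  = 1.2516 + 0.9183 - 1.2516
  = 0.9183 bits

Distribution 2 (P, Q):
Marginal P(P) (row sums):
  P(P=0) = 1/8 + 0 = 1/8
  P(P=1) = 0 + 1/4 = 1/4
  P(P=2) = 1/4 + 3/8 = 5/8
Marginal P(Q) (column sums):
  P(Q=0) = 1/8 + 0 + 1/4 = 3/8
  P(Q=1) = 0 + 1/4 + 3/8 = 5/8

H(P) = -[(1/8)·log₂(1/8) + (1/4)·log₂(1/4) + (5/8)·log₂(5/8)]
  = 0.3750 + 0.5000 + 0.4238
  = 1.2988 bits
H(Q) = -[(3/8)·log₂(3/8) + (5/8)·log₂(5/8)]
  = 0.5306 + 0.4238
  = 0.9544 bits
H(P,Q) = -[(1/8)·log₂(1/8) + (1/4)·log₂(1/4) + (1/4)·log₂(1/4) + (3/8)·log₂(3/8)]
  = 0.3750 + 0.5000 + 0.5000 + 0.5306
  = 1.9056 bits

I(P;Q) = H(P) + H(Q) - H(P,Q)
  = 1.2988 + 0.9544 - 1.9056
  = 0.3476 bits

I(X;Y) = 0.9183 bits > I(P;Q) = 0.3476 bits, so (X, Y) has the higher mutual information (stronger dependence).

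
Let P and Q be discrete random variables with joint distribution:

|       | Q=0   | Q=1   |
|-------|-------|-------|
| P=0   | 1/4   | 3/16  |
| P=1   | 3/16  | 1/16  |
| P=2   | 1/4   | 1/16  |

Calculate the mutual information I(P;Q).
Marginal P(P) (row sums):
  P(P=0) = 1/4 + 3/16 = 7/16
  P(P=1) = 3/16 + 1/16 = 1/4
  P(P=2) = 1/4 + 1/16 = 5/16
Marginal P(Q) (column sums):
  P(Q=0) = 1/4 + 3/16 + 1/4 = 11/16
  P(Q=1) = 3/16 + 1/16 + 1/16 = 5/16

H(P) = -[(7/16)·log₂(7/16) + (1/4)·log₂(1/4) + (5/16)·log₂(5/16)]
  = 0.5218 + 0.5000 + 0.5244
  = 1.5462 bits
H(Q) = -[(11/16)·log₂(11/16) + (5/16)·log₂(5/16)]
  = 0.3716 + 0.5244
  = 0.8960 bits
H(P,Q) = -[(1/4)·log₂(1/4) + (3/16)·log₂(3/16) + (3/16)·log₂(3/16) + (1/16)·log₂(1/16) + (1/4)·log₂(1/4) + (1/16)·log₂(1/16)]
  = 0.5000 + 0.4528 + 0.4528 + 0.2500 + 0.5000 + 0.2500
  = 2.4056 bits

I(P;Q) = H(P) + H(Q) - H(P,Q)
  = 1.5462 + 0.8960 - 2.4056
  = 0.0366 bits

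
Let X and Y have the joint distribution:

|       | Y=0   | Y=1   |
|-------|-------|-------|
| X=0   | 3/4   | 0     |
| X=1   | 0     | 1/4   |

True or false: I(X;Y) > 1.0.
Marginal P(X) (row sums):
  P(X=0) = 3/4 + 0 = 3/4
  P(X=1) = 0 + 1/4 = 1/4
Marginal P(Y) (column sums):
  P(Y=0) = 3/4 + 0 = 3/4
  P(Y=1) = 0 + 1/4 = 1/4

H(X) = -[(3/4)·log₂(3/4) + (1/4)·log₂(1/4)]
  = 0.3113 + 0.5000
  = 0.8113 bits
H(Y) = -[(3/4)·log₂(3/4) + (1/4)·log₂(1/4)]
  = 0.3113 + 0.5000
  = 0.8113 bits
H(X,Y) = -[(3/4)·log₂(3/4) + (1/4)·log₂(1/4)]
  = 0.3113 + 0.5000
  = 0.8113 bits

I(X;Y) = H(X) + H(Y) - H(X,Y)
  = 0.8113 + 0.8113 - 0.8113
  = 0.8113 bits

False. I(X;Y) = 0.8113 bits, which is ≤ 1.0 bits.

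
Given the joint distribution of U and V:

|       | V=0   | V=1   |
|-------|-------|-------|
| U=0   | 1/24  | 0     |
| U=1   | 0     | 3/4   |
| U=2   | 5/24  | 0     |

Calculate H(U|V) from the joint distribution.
Marginal P(V) (column sums):
  P(V=0) = 1/24 + 0 + 5/24 = 1/4
  P(V=1) = 0 + 3/4 + 0 = 3/4

H(U|V) = -Σ P(U,V)·log₂ P(U|V), where P(U|V) = P(U,V) / P(V)
  (cells with P(U,V) = 0 contribute 0)
  (U=0,V=0): P(U|V) = (1/24)/(1/4) = 1/6;  -(1/24)·log₂(1/6) = 0.1077
  (U=1,V=1): P(U|V) = (3/4)/(3/4) = 1;  -(3/4)·log₂(1) = 0.0000
  (U=2,V=0): P(U|V) = (5/24)/(1/4) = 5/6;  -(5/24)·log₂(5/6) = 0.0548
H(U|V) = 0.1077 + 0.0000 + 0.0548
  = 0.1625 bits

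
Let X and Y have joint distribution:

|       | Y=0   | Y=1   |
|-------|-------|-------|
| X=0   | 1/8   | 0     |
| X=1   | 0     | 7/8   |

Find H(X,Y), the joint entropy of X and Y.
H(X,Y) = -Σ P(X,Y) log₂ P(X,Y), summed over the non-zero cells:
H(X,Y) = -[(1/8)·log₂(1/8) + (7/8)·log₂(7/8)]
  = 0.3750 + 0.1686
  = 0.5436 bits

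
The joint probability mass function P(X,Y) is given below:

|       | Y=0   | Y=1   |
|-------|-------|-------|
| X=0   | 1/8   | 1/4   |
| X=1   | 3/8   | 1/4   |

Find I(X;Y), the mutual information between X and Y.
Marginal P(X) (row sums):
  P(X=0) = 1/8 + 1/4 = 3/8
  P(X=1) = 3/8 + 1/4 = 5/8
Marginal P(Y) (column sums):
  P(Y=0) = 1/8 + 3/8 = 1/2
  P(Y=1) = 1/4 + 1/4 = 1/2

H(X) = -[(3/8)·log₂(3/8) + (5/8)·log₂(5/8)]
  = 0.5306 + 0.4238
  = 0.9544 bits
H(Y) = -[(1/2)·log₂(1/2) + (1/2)·log₂(1/2)]
  = 0.5000 + 0.5000
  = 1.0000 bits
H(X,Y) = -[(1/8)·log₂(1/8) + (1/4)·log₂(1/4) + (3/8)·log₂(3/8) + (1/4)·log₂(1/4)]
  = 0.3750 + 0.5000 + 0.5306 + 0.5000
  = 1.9056 bits

I(X;Y) = H(X) + H(Y) - H(X,Y)
  = 0.9544 + 1.0000 - 1.9056
  = 0.0488 bits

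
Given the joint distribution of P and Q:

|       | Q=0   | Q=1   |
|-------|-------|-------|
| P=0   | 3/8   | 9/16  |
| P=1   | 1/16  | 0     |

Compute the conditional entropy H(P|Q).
Marginal P(Q) (column sums):
  P(Q=0) = 3/8 + 1/16 = 7/16
  P(Q=1) = 9/16 + 0 = 9/16

H(P|Q) = -Σ P(P,Q)·log₂ P(P|Q), where P(P|Q) = P(P,Q) / P(Q)
  (cells with P(P,Q) = 0 contribute 0)
  (P=0,Q=0): P(P|Q) = (3/8)/(7/16) = 6/7;  -(3/8)·log₂(6/7) = 0.0834
  (P=0,Q=1): P(P|Q) = (9/16)/(9/16) = 1;  -(9/16)·log₂(1) = 0.0000
  (P=1,Q=0): P(P|Q) = (1/16)/(7/16) = 1/7;  -(1/16)·log₂(1/7) = 0.1755
H(P|Q) = 0.0834 + 0.0000 + 0.1755
  = 0.2589 bits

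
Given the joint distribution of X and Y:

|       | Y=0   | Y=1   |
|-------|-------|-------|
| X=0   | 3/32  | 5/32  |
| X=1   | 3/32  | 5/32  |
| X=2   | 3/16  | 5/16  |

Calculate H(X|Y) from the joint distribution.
Marginal P(Y) (column sums):
  P(Y=0) = 3/32 + 3/32 + 3/16 = 3/8
  P(Y=1) = 5/32 + 5/32 + 5/16 = 5/8

H(X|Y) = -Σ P(X,Y)·log₂ P(X|Y), where P(X|Y) = P(X,Y) / P(Y)
  (X=0,Y=0): P(X|Y) = (3/32)/(3/8) = 1/4;  -(3/32)·log₂(1/4) = 0.1875
  (X=0,Y=1): P(X|Y) = (5/32)/(5/8) = 1/4;  -(5/32)·log₂(1/4) = 0.3125
  (X=1,Y=0): P(X|Y) = (3/32)/(3/8) = 1/4;  -(3/32)·log₂(1/4) = 0.1875
  (X=1,Y=1): P(X|Y) = (5/32)/(5/8) = 1/4;  -(5/32)·log₂(1/4) = 0.3125
  (X=2,Y=0): P(X|Y) = (3/16)/(3/8) = 1/2;  -(3/16)·log₂(1/2) = 0.1875
  (X=2,Y=1): P(X|Y) = (5/16)/(5/8) = 1/2;  -(5/16)·log₂(1/2) = 0.3125
H(X|Y) = 0.1875 + 0.3125 + 0.1875 + 0.3125 + 0.1875 + 0.3125
  = 1.5000 bits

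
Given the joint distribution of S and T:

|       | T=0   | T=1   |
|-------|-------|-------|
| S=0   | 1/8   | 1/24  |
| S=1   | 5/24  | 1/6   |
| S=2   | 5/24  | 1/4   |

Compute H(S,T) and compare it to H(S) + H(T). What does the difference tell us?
Marginal P(S) (row sums):
  P(S=0) = 1/8 + 1/24 = 1/6
  P(S=1) = 5/24 + 1/6 = 3/8
  P(S=2) = 5/24 + 1/4 = 11/24
Marginal P(T) (column sums):
  P(T=0) = 1/8 + 5/24 + 5/24 = 13/24
  P(T=1) = 1/24 + 1/6 + 1/4 = 11/24

H(S,T) = -[(1/8)·log₂(1/8) + (1/24)·log₂(1/24) + (5/24)·log₂(5/24) + (1/6)·log₂(1/6) + (5/24)·log₂(5/24) + (1/4)·log₂(1/4)]
  = 0.3750 + 0.1910 + 0.4715 + 0.4308 + 0.4715 + 0.5000
  = 2.4398 bits
H(S) = -[(1/6)·log₂(1/6) + (3/8)·log₂(3/8) + (11/24)·log₂(11/24)]
  = 0.4308 + 0.5306 + 0.5159
  = 1.4773 bits
H(T) = -[(13/24)·log₂(13/24) + (11/24)·log₂(11/24)]
  = 0.4791 + 0.5159
  = 0.9950 bits

H(S) + H(T) = 1.4773 + 0.9950 = 2.4723 bits
Difference: H(S) + H(T) - H(S,T) = 2.4723 - 2.4398 = 0.0325 bits = I(S;T)

The difference is the mutual information; it is positive here, so S and T are dependent (knowing one reduces uncertainty about the other by 0.0325 bits).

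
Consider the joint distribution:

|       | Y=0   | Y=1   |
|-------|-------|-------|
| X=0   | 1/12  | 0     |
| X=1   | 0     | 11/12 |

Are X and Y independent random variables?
Marginal P(X) (row sums):
  P(X=0) = 1/12 + 0 = 1/12
  P(X=1) = 0 + 11/12 = 11/12
Marginal P(Y) (column sums):
  P(Y=0) = 1/12 + 0 = 1/12
  P(Y=1) = 0 + 11/12 = 11/12

X and Y are independent iff P(X=i,Y=j) = P(X=i)·P(Y=j) for every cell.
  P(X=0)·P(Y=0) = 1/12 × 1/12 = 1/144, but P(X=0,Y=0) = 1/12 ✗

No, X and Y are not independent. Quantitatively, I(X;Y) > 0:

H(X) = -[(1/12)·log₂(1/12) + (11/12)·log₂(11/12)]
  = 0.2987 + 0.1151
  = 0.4138 bits
H(Y) = -[(1/12)·log₂(1/12) + (11/12)·log₂(11/12)]
  = 0.2987 + 0.1151
  = 0.4138 bits
H(X,Y) = -[(1/12)·log₂(1/12) + (11/12)·log₂(11/12)]
  = 0.2987 + 0.1151
  = 0.4138 bits
I(X;Y) = H(X) + H(Y) - H(X,Y) = 0.4138 + 0.4138 - 0.4138 = 0.4138 bits > 0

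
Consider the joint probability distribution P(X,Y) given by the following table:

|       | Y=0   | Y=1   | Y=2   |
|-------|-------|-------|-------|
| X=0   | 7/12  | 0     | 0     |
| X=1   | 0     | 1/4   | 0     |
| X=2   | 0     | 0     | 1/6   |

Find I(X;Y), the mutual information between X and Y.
Marginal P(X) (row sums):
  P(X=0) = 7/12 + 0 + 0 = 7/12
  P(X=1) = 0 + 1/4 + 0 = 1/4
  P(X=2) = 0 + 0 + 1/6 = 1/6
Marginal P(Y) (column sums):
  P(Y=0) = 7/12 + 0 + 0 = 7/12
  P(Y=1) = 0 + 1/4 + 0 = 1/4
  P(Y=2) = 0 + 0 + 1/6 = 1/6

H(X) = -[(7/12)·log₂(7/12) + (1/4)·log₂(1/4) + (1/6)·log₂(1/6)]
  = 0.4536 + 0.5000 + 0.4308
  = 1.3844 bits
H(Y) = -[(7/12)·log₂(7/12) + (1/4)·log₂(1/4) + (1/6)·log₂(1/6)]
  = 0.4536 + 0.5000 + 0.4308
  = 1.3844 bits
H(X,Y) = -[(7/12)·log₂(7/12) + (1/4)·log₂(1/4) + (1/6)·log₂(1/6)]
  = 0.4536 + 0.5000 + 0.4308
  = 1.3844 bits

I(X;Y) = H(X) + H(Y) - H(X,Y)
  = 1.3844 + 1.3844 - 1.3844
  = 1.3844 bits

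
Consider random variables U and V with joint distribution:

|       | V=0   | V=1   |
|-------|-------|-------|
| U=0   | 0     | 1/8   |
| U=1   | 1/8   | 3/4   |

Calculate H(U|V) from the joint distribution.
Marginal P(V) (column sums):
  P(V=0) = 0 + 1/8 = 1/8
  P(V=1) = 1/8 + 3/4 = 7/8

H(U|V) = -Σ P(U,V)·log₂ P(U|V), where P(U|V) = P(U,V) / P(V)
  (cells with P(U,V) = 0 contribute 0)
  (U=0,V=1): P(U|V) = (1/8)/(7/8) = 1/7;  -(1/8)·log₂(1/7) = 0.3509
  (U=1,V=0): P(U|V) = (1/8)/(1/8) = 1;  -(1/8)·log₂(1) = 0.0000
  (U=1,V=1): P(U|V) = (3/4)/(7/8) = 6/7;  -(3/4)·log₂(6/7) = 0.1668
H(U|V) = 0.3509 + 0.0000 + 0.1668
  = 0.5177 bits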